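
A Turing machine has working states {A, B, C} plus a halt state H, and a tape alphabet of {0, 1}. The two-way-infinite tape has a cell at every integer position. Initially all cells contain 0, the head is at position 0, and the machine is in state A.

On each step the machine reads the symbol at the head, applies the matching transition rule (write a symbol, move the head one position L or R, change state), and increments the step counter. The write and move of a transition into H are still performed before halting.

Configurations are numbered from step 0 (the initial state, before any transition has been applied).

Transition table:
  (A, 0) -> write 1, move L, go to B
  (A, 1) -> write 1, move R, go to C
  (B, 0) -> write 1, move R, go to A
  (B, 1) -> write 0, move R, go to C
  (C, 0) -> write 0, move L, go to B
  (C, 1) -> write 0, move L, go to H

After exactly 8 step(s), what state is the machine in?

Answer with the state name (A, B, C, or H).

Answer: B

Derivation:
Step 1: in state A at pos 0, read 0 -> (A,0)->write 1,move L,goto B. Now: state=B, head=-1, tape[-2..1]=0010 (head:  ^)
Step 2: in state B at pos -1, read 0 -> (B,0)->write 1,move R,goto A. Now: state=A, head=0, tape[-2..1]=0110 (head:   ^)
Step 3: in state A at pos 0, read 1 -> (A,1)->write 1,move R,goto C. Now: state=C, head=1, tape[-2..2]=01100 (head:    ^)
Step 4: in state C at pos 1, read 0 -> (C,0)->write 0,move L,goto B. Now: state=B, head=0, tape[-2..2]=01100 (head:   ^)
Step 5: in state B at pos 0, read 1 -> (B,1)->write 0,move R,goto C. Now: state=C, head=1, tape[-2..2]=01000 (head:    ^)
Step 6: in state C at pos 1, read 0 -> (C,0)->write 0,move L,goto B. Now: state=B, head=0, tape[-2..2]=01000 (head:   ^)
Step 7: in state B at pos 0, read 0 -> (B,0)->write 1,move R,goto A. Now: state=A, head=1, tape[-2..2]=01100 (head:    ^)
Step 8: in state A at pos 1, read 0 -> (A,0)->write 1,move L,goto B. Now: state=B, head=0, tape[-2..2]=01110 (head:   ^)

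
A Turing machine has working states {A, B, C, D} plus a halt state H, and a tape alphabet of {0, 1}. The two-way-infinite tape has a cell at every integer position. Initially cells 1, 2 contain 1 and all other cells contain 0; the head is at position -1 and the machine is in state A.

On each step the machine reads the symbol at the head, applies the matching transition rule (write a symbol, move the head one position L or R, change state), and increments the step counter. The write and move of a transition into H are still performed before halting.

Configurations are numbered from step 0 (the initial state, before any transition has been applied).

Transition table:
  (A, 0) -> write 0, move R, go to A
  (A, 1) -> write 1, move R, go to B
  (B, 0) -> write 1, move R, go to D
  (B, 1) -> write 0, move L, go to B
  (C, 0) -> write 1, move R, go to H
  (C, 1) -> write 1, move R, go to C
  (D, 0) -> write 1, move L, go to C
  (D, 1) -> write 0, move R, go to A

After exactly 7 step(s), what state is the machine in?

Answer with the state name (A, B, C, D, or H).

Step 1: in state A at pos -1, read 0 -> (A,0)->write 0,move R,goto A. Now: state=A, head=0, tape[-2..3]=000110 (head:   ^)
Step 2: in state A at pos 0, read 0 -> (A,0)->write 0,move R,goto A. Now: state=A, head=1, tape[-2..3]=000110 (head:    ^)
Step 3: in state A at pos 1, read 1 -> (A,1)->write 1,move R,goto B. Now: state=B, head=2, tape[-2..3]=000110 (head:     ^)
Step 4: in state B at pos 2, read 1 -> (B,1)->write 0,move L,goto B. Now: state=B, head=1, tape[-2..3]=000100 (head:    ^)
Step 5: in state B at pos 1, read 1 -> (B,1)->write 0,move L,goto B. Now: state=B, head=0, tape[-2..3]=000000 (head:   ^)
Step 6: in state B at pos 0, read 0 -> (B,0)->write 1,move R,goto D. Now: state=D, head=1, tape[-2..3]=001000 (head:    ^)
Step 7: in state D at pos 1, read 0 -> (D,0)->write 1,move L,goto C. Now: state=C, head=0, tape[-2..3]=001100 (head:   ^)

Answer: C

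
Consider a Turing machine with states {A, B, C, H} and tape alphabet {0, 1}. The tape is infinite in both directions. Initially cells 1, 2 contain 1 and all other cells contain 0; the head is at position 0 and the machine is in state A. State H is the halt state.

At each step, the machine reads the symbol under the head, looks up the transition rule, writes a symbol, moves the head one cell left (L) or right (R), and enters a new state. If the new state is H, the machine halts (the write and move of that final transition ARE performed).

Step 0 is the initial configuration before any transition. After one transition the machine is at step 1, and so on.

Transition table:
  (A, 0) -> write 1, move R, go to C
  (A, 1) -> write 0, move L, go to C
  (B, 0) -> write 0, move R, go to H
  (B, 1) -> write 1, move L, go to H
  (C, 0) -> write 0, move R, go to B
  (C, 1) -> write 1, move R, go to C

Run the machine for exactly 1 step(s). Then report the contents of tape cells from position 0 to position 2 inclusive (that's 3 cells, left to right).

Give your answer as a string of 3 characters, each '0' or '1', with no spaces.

Step 1: in state A at pos 0, read 0 -> (A,0)->write 1,move R,goto C. Now: state=C, head=1, tape[-1..3]=01110 (head:   ^)

Answer: 111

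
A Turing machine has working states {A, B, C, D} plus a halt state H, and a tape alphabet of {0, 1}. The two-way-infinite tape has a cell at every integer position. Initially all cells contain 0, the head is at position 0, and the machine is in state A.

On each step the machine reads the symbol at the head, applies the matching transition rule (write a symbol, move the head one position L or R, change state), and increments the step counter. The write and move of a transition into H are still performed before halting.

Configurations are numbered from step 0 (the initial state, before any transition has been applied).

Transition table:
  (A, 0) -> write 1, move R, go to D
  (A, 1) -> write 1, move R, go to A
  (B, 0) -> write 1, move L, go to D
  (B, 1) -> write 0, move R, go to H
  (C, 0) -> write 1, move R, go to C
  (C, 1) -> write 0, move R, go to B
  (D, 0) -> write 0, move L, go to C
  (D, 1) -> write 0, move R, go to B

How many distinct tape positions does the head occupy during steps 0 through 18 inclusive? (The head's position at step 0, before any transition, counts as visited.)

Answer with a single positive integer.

Step 1: in state A at pos 0, read 0 -> (A,0)->write 1,move R,goto D. Now: state=D, head=1, tape[-1..2]=0100 (head:   ^)
Step 2: in state D at pos 1, read 0 -> (D,0)->write 0,move L,goto C. Now: state=C, head=0, tape[-1..2]=0100 (head:  ^)
Step 3: in state C at pos 0, read 1 -> (C,1)->write 0,move R,goto B. Now: state=B, head=1, tape[-1..2]=0000 (head:   ^)
Step 4: in state B at pos 1, read 0 -> (B,0)->write 1,move L,goto D. Now: state=D, head=0, tape[-1..2]=0010 (head:  ^)
Step 5: in state D at pos 0, read 0 -> (D,0)->write 0,move L,goto C. Now: state=C, head=-1, tape[-2..2]=00010 (head:  ^)
Step 6: in state C at pos -1, read 0 -> (C,0)->write 1,move R,goto C. Now: state=C, head=0, tape[-2..2]=01010 (head:   ^)
Step 7: in state C at pos 0, read 0 -> (C,0)->write 1,move R,goto C. Now: state=C, head=1, tape[-2..2]=01110 (head:    ^)
Step 8: in state C at pos 1, read 1 -> (C,1)->write 0,move R,goto B. Now: state=B, head=2, tape[-2..3]=011000 (head:     ^)
Step 9: in state B at pos 2, read 0 -> (B,0)->write 1,move L,goto D. Now: state=D, head=1, tape[-2..3]=011010 (head:    ^)
Step 10: in state D at pos 1, read 0 -> (D,0)->write 0,move L,goto C. Now: state=C, head=0, tape[-2..3]=011010 (head:   ^)
Step 11: in state C at pos 0, read 1 -> (C,1)->write 0,move R,goto B. Now: state=B, head=1, tape[-2..3]=010010 (head:    ^)
Step 12: in state B at pos 1, read 0 -> (B,0)->write 1,move L,goto D. Now: state=D, head=0, tape[-2..3]=010110 (head:   ^)
Step 13: in state D at pos 0, read 0 -> (D,0)->write 0,move L,goto C. Now: state=C, head=-1, tape[-2..3]=010110 (head:  ^)
Step 14: in state C at pos -1, read 1 -> (C,1)->write 0,move R,goto B. Now: state=B, head=0, tape[-2..3]=000110 (head:   ^)
Step 15: in state B at pos 0, read 0 -> (B,0)->write 1,move L,goto D. Now: state=D, head=-1, tape[-2..3]=001110 (head:  ^)
Step 16: in state D at pos -1, read 0 -> (D,0)->write 0,move L,goto C. Now: state=C, head=-2, tape[-3..3]=0001110 (head:  ^)
Step 17: in state C at pos -2, read 0 -> (C,0)->write 1,move R,goto C. Now: state=C, head=-1, tape[-3..3]=0101110 (head:   ^)
Step 18: in state C at pos -1, read 0 -> (C,0)->write 1,move R,goto C. Now: state=C, head=0, tape[-3..3]=0111110 (head:    ^)
Head positions at steps 0..18: starting at 0, distinct positions visited = {-2, -1, 0, 1, 2} -> 5 position(s)

Answer: 5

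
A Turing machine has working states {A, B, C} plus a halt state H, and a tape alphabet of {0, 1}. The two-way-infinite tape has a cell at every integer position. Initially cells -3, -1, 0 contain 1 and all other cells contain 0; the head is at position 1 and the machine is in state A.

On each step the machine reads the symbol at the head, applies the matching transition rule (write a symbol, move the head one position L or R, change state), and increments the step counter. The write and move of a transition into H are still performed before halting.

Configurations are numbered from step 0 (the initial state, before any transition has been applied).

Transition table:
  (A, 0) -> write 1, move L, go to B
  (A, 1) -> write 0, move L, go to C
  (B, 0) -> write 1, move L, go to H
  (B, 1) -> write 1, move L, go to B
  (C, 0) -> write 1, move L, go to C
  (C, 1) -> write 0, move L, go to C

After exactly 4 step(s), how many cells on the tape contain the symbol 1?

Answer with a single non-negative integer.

Answer: 5

Derivation:
Step 1: in state A at pos 1, read 0 -> (A,0)->write 1,move L,goto B. Now: state=B, head=0, tape[-4..2]=0101110 (head:     ^)
Step 2: in state B at pos 0, read 1 -> (B,1)->write 1,move L,goto B. Now: state=B, head=-1, tape[-4..2]=0101110 (head:    ^)
Step 3: in state B at pos -1, read 1 -> (B,1)->write 1,move L,goto B. Now: state=B, head=-2, tape[-4..2]=0101110 (head:   ^)
Step 4: in state B at pos -2, read 0 -> (B,0)->write 1,move L,goto H. Now: state=H, head=-3, tape[-4..2]=0111110 (head:  ^)
Cells containing 1 after step 4: {-3, -2, -1, 0, 1} -> 5 cell(s)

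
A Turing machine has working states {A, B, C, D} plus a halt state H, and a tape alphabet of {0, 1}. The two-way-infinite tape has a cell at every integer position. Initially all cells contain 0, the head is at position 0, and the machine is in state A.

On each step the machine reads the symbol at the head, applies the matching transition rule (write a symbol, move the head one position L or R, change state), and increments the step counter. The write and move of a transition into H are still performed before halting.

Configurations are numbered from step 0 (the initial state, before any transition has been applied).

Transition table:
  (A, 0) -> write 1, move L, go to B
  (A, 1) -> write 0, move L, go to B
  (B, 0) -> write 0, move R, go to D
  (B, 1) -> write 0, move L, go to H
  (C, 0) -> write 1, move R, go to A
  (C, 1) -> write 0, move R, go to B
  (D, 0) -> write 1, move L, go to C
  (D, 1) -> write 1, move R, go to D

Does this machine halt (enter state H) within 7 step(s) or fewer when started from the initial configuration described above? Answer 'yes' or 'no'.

Step 1: in state A at pos 0, read 0 -> (A,0)->write 1,move L,goto B. Now: state=B, head=-1, tape[-2..1]=0010 (head:  ^)
Step 2: in state B at pos -1, read 0 -> (B,0)->write 0,move R,goto D. Now: state=D, head=0, tape[-2..1]=0010 (head:   ^)
Step 3: in state D at pos 0, read 1 -> (D,1)->write 1,move R,goto D. Now: state=D, head=1, tape[-2..2]=00100 (head:    ^)
Step 4: in state D at pos 1, read 0 -> (D,0)->write 1,move L,goto C. Now: state=C, head=0, tape[-2..2]=00110 (head:   ^)
Step 5: in state C at pos 0, read 1 -> (C,1)->write 0,move R,goto B. Now: state=B, head=1, tape[-2..2]=00010 (head:    ^)
Step 6: in state B at pos 1, read 1 -> (B,1)->write 0,move L,goto H. Now: state=H, head=0, tape[-2..2]=00000 (head:   ^)
State H reached at step 6; 6 <= 7 -> yes

Answer: yes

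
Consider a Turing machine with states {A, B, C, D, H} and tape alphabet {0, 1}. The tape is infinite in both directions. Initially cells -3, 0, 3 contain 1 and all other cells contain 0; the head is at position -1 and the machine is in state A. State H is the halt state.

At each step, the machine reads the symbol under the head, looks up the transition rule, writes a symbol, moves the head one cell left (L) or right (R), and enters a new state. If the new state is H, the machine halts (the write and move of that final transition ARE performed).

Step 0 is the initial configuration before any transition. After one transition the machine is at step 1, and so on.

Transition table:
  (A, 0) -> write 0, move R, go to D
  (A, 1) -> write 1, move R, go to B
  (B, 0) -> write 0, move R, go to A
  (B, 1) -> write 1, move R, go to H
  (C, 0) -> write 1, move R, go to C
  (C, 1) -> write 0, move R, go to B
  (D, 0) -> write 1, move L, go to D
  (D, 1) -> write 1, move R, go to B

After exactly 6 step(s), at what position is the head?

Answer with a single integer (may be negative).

Answer: 5

Derivation:
Step 1: in state A at pos -1, read 0 -> (A,0)->write 0,move R,goto D. Now: state=D, head=0, tape[-4..4]=010010010 (head:     ^)
Step 2: in state D at pos 0, read 1 -> (D,1)->write 1,move R,goto B. Now: state=B, head=1, tape[-4..4]=010010010 (head:      ^)
Step 3: in state B at pos 1, read 0 -> (B,0)->write 0,move R,goto A. Now: state=A, head=2, tape[-4..4]=010010010 (head:       ^)
Step 4: in state A at pos 2, read 0 -> (A,0)->write 0,move R,goto D. Now: state=D, head=3, tape[-4..4]=010010010 (head:        ^)
Step 5: in state D at pos 3, read 1 -> (D,1)->write 1,move R,goto B. Now: state=B, head=4, tape[-4..5]=0100100100 (head:         ^)
Step 6: in state B at pos 4, read 0 -> (B,0)->write 0,move R,goto A. Now: state=A, head=5, tape[-4..6]=01001001000 (head:          ^)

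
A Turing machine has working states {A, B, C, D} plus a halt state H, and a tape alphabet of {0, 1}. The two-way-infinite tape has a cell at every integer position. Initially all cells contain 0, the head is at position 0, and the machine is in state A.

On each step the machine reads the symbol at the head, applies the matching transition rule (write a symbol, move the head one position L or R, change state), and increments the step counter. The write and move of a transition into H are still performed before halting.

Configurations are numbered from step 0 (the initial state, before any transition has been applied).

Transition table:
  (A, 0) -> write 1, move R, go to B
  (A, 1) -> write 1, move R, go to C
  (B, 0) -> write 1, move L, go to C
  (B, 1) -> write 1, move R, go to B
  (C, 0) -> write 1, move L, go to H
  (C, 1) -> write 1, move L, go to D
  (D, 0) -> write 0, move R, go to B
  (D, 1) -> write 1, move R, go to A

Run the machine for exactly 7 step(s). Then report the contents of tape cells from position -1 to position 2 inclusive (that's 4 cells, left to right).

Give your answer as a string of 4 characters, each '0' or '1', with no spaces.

Answer: 0111

Derivation:
Step 1: in state A at pos 0, read 0 -> (A,0)->write 1,move R,goto B. Now: state=B, head=1, tape[-1..2]=0100 (head:   ^)
Step 2: in state B at pos 1, read 0 -> (B,0)->write 1,move L,goto C. Now: state=C, head=0, tape[-1..2]=0110 (head:  ^)
Step 3: in state C at pos 0, read 1 -> (C,1)->write 1,move L,goto D. Now: state=D, head=-1, tape[-2..2]=00110 (head:  ^)
Step 4: in state D at pos -1, read 0 -> (D,0)->write 0,move R,goto B. Now: state=B, head=0, tape[-2..2]=00110 (head:   ^)
Step 5: in state B at pos 0, read 1 -> (B,1)->write 1,move R,goto B. Now: state=B, head=1, tape[-2..2]=00110 (head:    ^)
Step 6: in state B at pos 1, read 1 -> (B,1)->write 1,move R,goto B. Now: state=B, head=2, tape[-2..3]=001100 (head:     ^)
Step 7: in state B at pos 2, read 0 -> (B,0)->write 1,move L,goto C. Now: state=C, head=1, tape[-2..3]=001110 (head:    ^)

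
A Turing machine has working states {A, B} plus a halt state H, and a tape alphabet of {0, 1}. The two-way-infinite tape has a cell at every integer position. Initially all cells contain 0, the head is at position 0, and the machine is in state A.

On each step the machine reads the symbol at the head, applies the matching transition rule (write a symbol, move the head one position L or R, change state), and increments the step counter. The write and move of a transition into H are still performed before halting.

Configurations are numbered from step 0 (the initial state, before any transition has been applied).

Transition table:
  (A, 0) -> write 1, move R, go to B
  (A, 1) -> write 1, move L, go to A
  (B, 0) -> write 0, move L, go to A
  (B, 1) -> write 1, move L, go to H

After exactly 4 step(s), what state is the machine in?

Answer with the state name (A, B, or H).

Answer: B

Derivation:
Step 1: in state A at pos 0, read 0 -> (A,0)->write 1,move R,goto B. Now: state=B, head=1, tape[-1..2]=0100 (head:   ^)
Step 2: in state B at pos 1, read 0 -> (B,0)->write 0,move L,goto A. Now: state=A, head=0, tape[-1..2]=0100 (head:  ^)
Step 3: in state A at pos 0, read 1 -> (A,1)->write 1,move L,goto A. Now: state=A, head=-1, tape[-2..2]=00100 (head:  ^)
Step 4: in state A at pos -1, read 0 -> (A,0)->write 1,move R,goto B. Now: state=B, head=0, tape[-2..2]=01100 (head:   ^)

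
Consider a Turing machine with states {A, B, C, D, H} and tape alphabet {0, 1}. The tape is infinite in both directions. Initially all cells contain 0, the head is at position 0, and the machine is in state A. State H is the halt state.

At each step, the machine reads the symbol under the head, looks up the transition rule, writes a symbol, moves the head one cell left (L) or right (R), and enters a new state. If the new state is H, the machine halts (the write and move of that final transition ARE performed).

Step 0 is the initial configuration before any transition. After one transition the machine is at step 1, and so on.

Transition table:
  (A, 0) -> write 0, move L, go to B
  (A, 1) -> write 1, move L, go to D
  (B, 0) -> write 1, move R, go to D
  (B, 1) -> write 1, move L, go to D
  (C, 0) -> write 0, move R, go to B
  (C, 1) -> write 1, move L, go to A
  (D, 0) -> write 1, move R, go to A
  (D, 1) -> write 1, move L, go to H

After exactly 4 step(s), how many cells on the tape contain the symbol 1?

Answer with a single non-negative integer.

Answer: 2

Derivation:
Step 1: in state A at pos 0, read 0 -> (A,0)->write 0,move L,goto B. Now: state=B, head=-1, tape[-2..1]=0000 (head:  ^)
Step 2: in state B at pos -1, read 0 -> (B,0)->write 1,move R,goto D. Now: state=D, head=0, tape[-2..1]=0100 (head:   ^)
Step 3: in state D at pos 0, read 0 -> (D,0)->write 1,move R,goto A. Now: state=A, head=1, tape[-2..2]=01100 (head:    ^)
Step 4: in state A at pos 1, read 0 -> (A,0)->write 0,move L,goto B. Now: state=B, head=0, tape[-2..2]=01100 (head:   ^)
Cells containing 1 after step 4: {-1, 0} -> 2 cell(s)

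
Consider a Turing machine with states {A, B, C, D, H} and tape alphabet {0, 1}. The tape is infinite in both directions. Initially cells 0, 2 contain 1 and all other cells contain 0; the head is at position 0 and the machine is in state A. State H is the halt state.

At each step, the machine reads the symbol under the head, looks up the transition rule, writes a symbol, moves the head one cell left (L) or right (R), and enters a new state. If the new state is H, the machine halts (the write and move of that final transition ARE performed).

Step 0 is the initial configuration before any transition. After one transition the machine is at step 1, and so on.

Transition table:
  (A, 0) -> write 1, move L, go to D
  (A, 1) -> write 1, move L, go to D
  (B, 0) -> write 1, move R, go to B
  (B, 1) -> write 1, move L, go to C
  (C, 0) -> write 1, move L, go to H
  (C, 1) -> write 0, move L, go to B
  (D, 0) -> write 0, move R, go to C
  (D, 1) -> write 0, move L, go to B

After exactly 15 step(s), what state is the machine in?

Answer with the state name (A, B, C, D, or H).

Answer: C

Derivation:
Step 1: in state A at pos 0, read 1 -> (A,1)->write 1,move L,goto D. Now: state=D, head=-1, tape[-2..3]=001010 (head:  ^)
Step 2: in state D at pos -1, read 0 -> (D,0)->write 0,move R,goto C. Now: state=C, head=0, tape[-2..3]=001010 (head:   ^)
Step 3: in state C at pos 0, read 1 -> (C,1)->write 0,move L,goto B. Now: state=B, head=-1, tape[-2..3]=000010 (head:  ^)
Step 4: in state B at pos -1, read 0 -> (B,0)->write 1,move R,goto B. Now: state=B, head=0, tape[-2..3]=010010 (head:   ^)
Step 5: in state B at pos 0, read 0 -> (B,0)->write 1,move R,goto B. Now: state=B, head=1, tape[-2..3]=011010 (head:    ^)
Step 6: in state B at pos 1, read 0 -> (B,0)->write 1,move R,goto B. Now: state=B, head=2, tape[-2..3]=011110 (head:     ^)
Step 7: in state B at pos 2, read 1 -> (B,1)->write 1,move L,goto C. Now: state=C, head=1, tape[-2..3]=011110 (head:    ^)
Step 8: in state C at pos 1, read 1 -> (C,1)->write 0,move L,goto B. Now: state=B, head=0, tape[-2..3]=011010 (head:   ^)
Step 9: in state B at pos 0, read 1 -> (B,1)->write 1,move L,goto C. Now: state=C, head=-1, tape[-2..3]=011010 (head:  ^)
Step 10: in state C at pos -1, read 1 -> (C,1)->write 0,move L,goto B. Now: state=B, head=-2, tape[-3..3]=0001010 (head:  ^)
Step 11: in state B at pos -2, read 0 -> (B,0)->write 1,move R,goto B. Now: state=B, head=-1, tape[-3..3]=0101010 (head:   ^)
Step 12: in state B at pos -1, read 0 -> (B,0)->write 1,move R,goto B. Now: state=B, head=0, tape[-3..3]=0111010 (head:    ^)
Step 13: in state B at pos 0, read 1 -> (B,1)->write 1,move L,goto C. Now: state=C, head=-1, tape[-3..3]=0111010 (head:   ^)
Step 14: in state C at pos -1, read 1 -> (C,1)->write 0,move L,goto B. Now: state=B, head=-2, tape[-3..3]=0101010 (head:  ^)
Step 15: in state B at pos -2, read 1 -> (B,1)->write 1,move L,goto C. Now: state=C, head=-3, tape[-4..3]=00101010 (head:  ^)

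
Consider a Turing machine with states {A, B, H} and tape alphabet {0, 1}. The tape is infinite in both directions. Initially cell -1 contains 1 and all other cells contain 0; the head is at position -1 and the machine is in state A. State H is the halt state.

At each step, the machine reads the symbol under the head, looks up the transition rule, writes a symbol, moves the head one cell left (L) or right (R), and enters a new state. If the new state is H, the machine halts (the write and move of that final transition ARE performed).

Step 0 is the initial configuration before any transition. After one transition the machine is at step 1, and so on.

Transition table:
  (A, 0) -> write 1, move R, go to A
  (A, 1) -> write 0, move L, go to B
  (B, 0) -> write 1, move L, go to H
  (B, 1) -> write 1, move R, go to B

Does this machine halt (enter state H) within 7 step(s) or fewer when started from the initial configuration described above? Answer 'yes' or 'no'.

Step 1: in state A at pos -1, read 1 -> (A,1)->write 0,move L,goto B. Now: state=B, head=-2, tape[-3..0]=0000 (head:  ^)
Step 2: in state B at pos -2, read 0 -> (B,0)->write 1,move L,goto H. Now: state=H, head=-3, tape[-4..0]=00100 (head:  ^)
State H reached at step 2; 2 <= 7 -> yes

Answer: yes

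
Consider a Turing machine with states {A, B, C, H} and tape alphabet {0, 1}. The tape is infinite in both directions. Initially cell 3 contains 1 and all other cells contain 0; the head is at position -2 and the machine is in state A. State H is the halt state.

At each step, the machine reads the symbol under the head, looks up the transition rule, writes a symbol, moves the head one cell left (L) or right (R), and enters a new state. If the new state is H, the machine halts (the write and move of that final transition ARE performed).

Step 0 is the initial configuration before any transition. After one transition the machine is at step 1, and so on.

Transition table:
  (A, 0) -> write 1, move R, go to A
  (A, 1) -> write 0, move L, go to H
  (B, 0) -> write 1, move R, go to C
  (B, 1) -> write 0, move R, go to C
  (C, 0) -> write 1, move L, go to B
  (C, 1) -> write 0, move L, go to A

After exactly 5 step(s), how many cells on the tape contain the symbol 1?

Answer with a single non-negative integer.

Step 1: in state A at pos -2, read 0 -> (A,0)->write 1,move R,goto A. Now: state=A, head=-1, tape[-3..4]=01000010 (head:   ^)
Step 2: in state A at pos -1, read 0 -> (A,0)->write 1,move R,goto A. Now: state=A, head=0, tape[-3..4]=01100010 (head:    ^)
Step 3: in state A at pos 0, read 0 -> (A,0)->write 1,move R,goto A. Now: state=A, head=1, tape[-3..4]=01110010 (head:     ^)
Step 4: in state A at pos 1, read 0 -> (A,0)->write 1,move R,goto A. Now: state=A, head=2, tape[-3..4]=01111010 (head:      ^)
Step 5: in state A at pos 2, read 0 -> (A,0)->write 1,move R,goto A. Now: state=A, head=3, tape[-3..4]=01111110 (head:       ^)
Cells containing 1 after step 5: {-2, -1, 0, 1, 2, 3} -> 6 cell(s)

Answer: 6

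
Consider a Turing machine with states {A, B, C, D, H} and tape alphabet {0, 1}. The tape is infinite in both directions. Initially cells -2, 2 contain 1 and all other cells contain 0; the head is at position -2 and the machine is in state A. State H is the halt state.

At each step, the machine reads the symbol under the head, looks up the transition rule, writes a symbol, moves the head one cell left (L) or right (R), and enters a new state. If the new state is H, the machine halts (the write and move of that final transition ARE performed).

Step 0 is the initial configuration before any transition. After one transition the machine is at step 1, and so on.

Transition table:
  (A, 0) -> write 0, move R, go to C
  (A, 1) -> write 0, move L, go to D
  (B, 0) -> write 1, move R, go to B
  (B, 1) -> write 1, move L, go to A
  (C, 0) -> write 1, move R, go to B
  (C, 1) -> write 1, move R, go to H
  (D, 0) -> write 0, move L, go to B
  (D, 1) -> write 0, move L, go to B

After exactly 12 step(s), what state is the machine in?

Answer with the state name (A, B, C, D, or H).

Step 1: in state A at pos -2, read 1 -> (A,1)->write 0,move L,goto D. Now: state=D, head=-3, tape[-4..3]=00000010 (head:  ^)
Step 2: in state D at pos -3, read 0 -> (D,0)->write 0,move L,goto B. Now: state=B, head=-4, tape[-5..3]=000000010 (head:  ^)
Step 3: in state B at pos -4, read 0 -> (B,0)->write 1,move R,goto B. Now: state=B, head=-3, tape[-5..3]=010000010 (head:   ^)
Step 4: in state B at pos -3, read 0 -> (B,0)->write 1,move R,goto B. Now: state=B, head=-2, tape[-5..3]=011000010 (head:    ^)
Step 5: in state B at pos -2, read 0 -> (B,0)->write 1,move R,goto B. Now: state=B, head=-1, tape[-5..3]=011100010 (head:     ^)
Step 6: in state B at pos -1, read 0 -> (B,0)->write 1,move R,goto B. Now: state=B, head=0, tape[-5..3]=011110010 (head:      ^)
Step 7: in state B at pos 0, read 0 -> (B,0)->write 1,move R,goto B. Now: state=B, head=1, tape[-5..3]=011111010 (head:       ^)
Step 8: in state B at pos 1, read 0 -> (B,0)->write 1,move R,goto B. Now: state=B, head=2, tape[-5..3]=011111110 (head:        ^)
Step 9: in state B at pos 2, read 1 -> (B,1)->write 1,move L,goto A. Now: state=A, head=1, tape[-5..3]=011111110 (head:       ^)
Step 10: in state A at pos 1, read 1 -> (A,1)->write 0,move L,goto D. Now: state=D, head=0, tape[-5..3]=011111010 (head:      ^)
Step 11: in state D at pos 0, read 1 -> (D,1)->write 0,move L,goto B. Now: state=B, head=-1, tape[-5..3]=011110010 (head:     ^)
Step 12: in state B at pos -1, read 1 -> (B,1)->write 1,move L,goto A. Now: state=A, head=-2, tape[-5..3]=011110010 (head:    ^)

Answer: A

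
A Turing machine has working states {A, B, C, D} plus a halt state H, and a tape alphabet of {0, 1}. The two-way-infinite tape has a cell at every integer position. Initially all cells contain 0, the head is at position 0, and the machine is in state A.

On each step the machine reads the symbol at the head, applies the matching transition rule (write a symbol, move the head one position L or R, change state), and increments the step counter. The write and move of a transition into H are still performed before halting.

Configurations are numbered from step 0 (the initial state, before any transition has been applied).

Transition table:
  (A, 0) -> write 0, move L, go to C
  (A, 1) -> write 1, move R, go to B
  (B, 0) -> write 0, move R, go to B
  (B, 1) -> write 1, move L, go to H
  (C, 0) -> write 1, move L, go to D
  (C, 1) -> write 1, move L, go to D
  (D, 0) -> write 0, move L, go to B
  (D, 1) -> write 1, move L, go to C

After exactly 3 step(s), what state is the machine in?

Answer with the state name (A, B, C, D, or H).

Answer: B

Derivation:
Step 1: in state A at pos 0, read 0 -> (A,0)->write 0,move L,goto C. Now: state=C, head=-1, tape[-2..1]=0000 (head:  ^)
Step 2: in state C at pos -1, read 0 -> (C,0)->write 1,move L,goto D. Now: state=D, head=-2, tape[-3..1]=00100 (head:  ^)
Step 3: in state D at pos -2, read 0 -> (D,0)->write 0,move L,goto B. Now: state=B, head=-3, tape[-4..1]=000100 (head:  ^)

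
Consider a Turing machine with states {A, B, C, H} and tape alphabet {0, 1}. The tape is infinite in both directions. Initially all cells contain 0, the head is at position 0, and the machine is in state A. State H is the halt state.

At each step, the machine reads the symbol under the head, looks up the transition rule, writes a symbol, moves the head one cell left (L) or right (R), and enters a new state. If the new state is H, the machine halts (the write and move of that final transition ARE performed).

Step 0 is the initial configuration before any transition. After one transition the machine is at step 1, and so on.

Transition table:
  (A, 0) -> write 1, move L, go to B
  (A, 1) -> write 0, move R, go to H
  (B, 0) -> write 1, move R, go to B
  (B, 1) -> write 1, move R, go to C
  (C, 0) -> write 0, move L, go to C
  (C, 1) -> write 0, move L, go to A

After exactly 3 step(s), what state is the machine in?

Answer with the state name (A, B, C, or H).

Answer: C

Derivation:
Step 1: in state A at pos 0, read 0 -> (A,0)->write 1,move L,goto B. Now: state=B, head=-1, tape[-2..1]=0010 (head:  ^)
Step 2: in state B at pos -1, read 0 -> (B,0)->write 1,move R,goto B. Now: state=B, head=0, tape[-2..1]=0110 (head:   ^)
Step 3: in state B at pos 0, read 1 -> (B,1)->write 1,move R,goto C. Now: state=C, head=1, tape[-2..2]=01100 (head:    ^)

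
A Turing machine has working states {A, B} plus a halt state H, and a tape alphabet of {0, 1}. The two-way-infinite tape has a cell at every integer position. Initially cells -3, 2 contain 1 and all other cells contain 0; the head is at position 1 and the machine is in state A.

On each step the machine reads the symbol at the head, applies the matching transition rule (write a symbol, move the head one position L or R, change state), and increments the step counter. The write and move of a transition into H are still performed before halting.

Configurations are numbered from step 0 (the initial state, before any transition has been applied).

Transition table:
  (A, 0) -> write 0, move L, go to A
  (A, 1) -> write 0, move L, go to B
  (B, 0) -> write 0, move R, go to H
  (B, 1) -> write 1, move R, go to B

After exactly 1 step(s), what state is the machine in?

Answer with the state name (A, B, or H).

Step 1: in state A at pos 1, read 0 -> (A,0)->write 0,move L,goto A. Now: state=A, head=0, tape[-4..3]=01000010 (head:     ^)

Answer: A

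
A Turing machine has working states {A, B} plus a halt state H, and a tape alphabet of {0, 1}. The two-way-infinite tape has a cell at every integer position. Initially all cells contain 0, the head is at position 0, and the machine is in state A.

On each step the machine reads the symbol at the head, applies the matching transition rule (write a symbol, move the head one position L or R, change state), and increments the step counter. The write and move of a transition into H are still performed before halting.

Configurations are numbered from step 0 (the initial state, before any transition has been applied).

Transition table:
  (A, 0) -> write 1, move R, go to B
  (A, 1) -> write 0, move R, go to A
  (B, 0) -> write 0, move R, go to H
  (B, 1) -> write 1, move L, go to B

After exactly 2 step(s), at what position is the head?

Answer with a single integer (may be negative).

Answer: 2

Derivation:
Step 1: in state A at pos 0, read 0 -> (A,0)->write 1,move R,goto B. Now: state=B, head=1, tape[-1..2]=0100 (head:   ^)
Step 2: in state B at pos 1, read 0 -> (B,0)->write 0,move R,goto H. Now: state=H, head=2, tape[-1..3]=01000 (head:    ^)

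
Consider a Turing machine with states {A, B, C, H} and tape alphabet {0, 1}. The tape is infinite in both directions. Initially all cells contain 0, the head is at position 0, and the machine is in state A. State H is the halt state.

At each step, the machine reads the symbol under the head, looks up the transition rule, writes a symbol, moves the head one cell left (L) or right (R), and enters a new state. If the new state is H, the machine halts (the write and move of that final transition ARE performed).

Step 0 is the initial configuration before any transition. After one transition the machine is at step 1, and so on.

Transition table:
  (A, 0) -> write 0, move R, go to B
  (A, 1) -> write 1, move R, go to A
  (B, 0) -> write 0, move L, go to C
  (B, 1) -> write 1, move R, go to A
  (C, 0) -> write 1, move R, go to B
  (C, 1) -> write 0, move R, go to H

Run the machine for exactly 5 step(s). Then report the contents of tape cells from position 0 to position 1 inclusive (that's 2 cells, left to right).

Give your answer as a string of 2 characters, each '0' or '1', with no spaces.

Answer: 00

Derivation:
Step 1: in state A at pos 0, read 0 -> (A,0)->write 0,move R,goto B. Now: state=B, head=1, tape[-1..2]=0000 (head:   ^)
Step 2: in state B at pos 1, read 0 -> (B,0)->write 0,move L,goto C. Now: state=C, head=0, tape[-1..2]=0000 (head:  ^)
Step 3: in state C at pos 0, read 0 -> (C,0)->write 1,move R,goto B. Now: state=B, head=1, tape[-1..2]=0100 (head:   ^)
Step 4: in state B at pos 1, read 0 -> (B,0)->write 0,move L,goto C. Now: state=C, head=0, tape[-1..2]=0100 (head:  ^)
Step 5: in state C at pos 0, read 1 -> (C,1)->write 0,move R,goto H. Now: state=H, head=1, tape[-1..2]=0000 (head:   ^)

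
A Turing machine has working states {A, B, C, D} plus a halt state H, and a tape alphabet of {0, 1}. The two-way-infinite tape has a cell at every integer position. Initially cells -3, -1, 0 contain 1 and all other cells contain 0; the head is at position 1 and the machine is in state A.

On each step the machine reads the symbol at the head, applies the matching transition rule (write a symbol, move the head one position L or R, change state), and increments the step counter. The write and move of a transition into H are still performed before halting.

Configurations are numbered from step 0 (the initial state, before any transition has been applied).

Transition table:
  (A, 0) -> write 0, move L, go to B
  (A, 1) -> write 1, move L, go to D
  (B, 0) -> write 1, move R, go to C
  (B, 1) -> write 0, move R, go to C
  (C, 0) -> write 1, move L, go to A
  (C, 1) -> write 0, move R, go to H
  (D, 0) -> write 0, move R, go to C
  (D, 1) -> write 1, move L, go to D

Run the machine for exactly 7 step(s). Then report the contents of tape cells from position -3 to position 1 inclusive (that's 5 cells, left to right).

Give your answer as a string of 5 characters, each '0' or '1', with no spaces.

Step 1: in state A at pos 1, read 0 -> (A,0)->write 0,move L,goto B. Now: state=B, head=0, tape[-4..2]=0101100 (head:     ^)
Step 2: in state B at pos 0, read 1 -> (B,1)->write 0,move R,goto C. Now: state=C, head=1, tape[-4..2]=0101000 (head:      ^)
Step 3: in state C at pos 1, read 0 -> (C,0)->write 1,move L,goto A. Now: state=A, head=0, tape[-4..2]=0101010 (head:     ^)
Step 4: in state A at pos 0, read 0 -> (A,0)->write 0,move L,goto B. Now: state=B, head=-1, tape[-4..2]=0101010 (head:    ^)
Step 5: in state B at pos -1, read 1 -> (B,1)->write 0,move R,goto C. Now: state=C, head=0, tape[-4..2]=0100010 (head:     ^)
Step 6: in state C at pos 0, read 0 -> (C,0)->write 1,move L,goto A. Now: state=A, head=-1, tape[-4..2]=0100110 (head:    ^)
Step 7: in state A at pos -1, read 0 -> (A,0)->write 0,move L,goto B. Now: state=B, head=-2, tape[-4..2]=0100110 (head:   ^)

Answer: 10011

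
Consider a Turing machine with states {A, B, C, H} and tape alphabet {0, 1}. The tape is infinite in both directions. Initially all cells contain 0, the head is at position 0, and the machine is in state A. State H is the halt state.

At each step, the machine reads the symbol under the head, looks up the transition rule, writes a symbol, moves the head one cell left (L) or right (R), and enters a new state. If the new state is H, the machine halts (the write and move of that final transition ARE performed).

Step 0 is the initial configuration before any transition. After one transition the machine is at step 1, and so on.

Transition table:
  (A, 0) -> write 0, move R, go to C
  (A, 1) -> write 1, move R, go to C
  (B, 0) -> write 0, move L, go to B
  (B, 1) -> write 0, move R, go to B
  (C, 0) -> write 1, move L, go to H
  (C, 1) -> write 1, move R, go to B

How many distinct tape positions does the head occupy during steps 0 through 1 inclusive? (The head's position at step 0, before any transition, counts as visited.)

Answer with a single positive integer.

Answer: 2

Derivation:
Step 1: in state A at pos 0, read 0 -> (A,0)->write 0,move R,goto C. Now: state=C, head=1, tape[-1..2]=0000 (head:   ^)
Head positions at steps 0..1: starting at 0, distinct positions visited = {0, 1} -> 2 position(s)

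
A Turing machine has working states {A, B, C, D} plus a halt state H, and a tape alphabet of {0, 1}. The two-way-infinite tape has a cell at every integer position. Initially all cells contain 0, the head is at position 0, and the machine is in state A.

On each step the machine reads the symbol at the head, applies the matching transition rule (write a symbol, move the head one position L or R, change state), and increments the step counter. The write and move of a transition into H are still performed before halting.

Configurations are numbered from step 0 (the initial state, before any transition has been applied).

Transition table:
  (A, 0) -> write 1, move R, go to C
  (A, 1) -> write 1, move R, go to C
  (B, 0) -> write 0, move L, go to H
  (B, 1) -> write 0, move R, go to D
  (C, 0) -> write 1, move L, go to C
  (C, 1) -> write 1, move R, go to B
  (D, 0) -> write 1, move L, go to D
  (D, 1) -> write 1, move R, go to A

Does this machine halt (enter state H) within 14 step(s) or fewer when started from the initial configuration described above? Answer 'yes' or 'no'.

Step 1: in state A at pos 0, read 0 -> (A,0)->write 1,move R,goto C. Now: state=C, head=1, tape[-1..2]=0100 (head:   ^)
Step 2: in state C at pos 1, read 0 -> (C,0)->write 1,move L,goto C. Now: state=C, head=0, tape[-1..2]=0110 (head:  ^)
Step 3: in state C at pos 0, read 1 -> (C,1)->write 1,move R,goto B. Now: state=B, head=1, tape[-1..2]=0110 (head:   ^)
Step 4: in state B at pos 1, read 1 -> (B,1)->write 0,move R,goto D. Now: state=D, head=2, tape[-1..3]=01000 (head:    ^)
Step 5: in state D at pos 2, read 0 -> (D,0)->write 1,move L,goto D. Now: state=D, head=1, tape[-1..3]=01010 (head:   ^)
Step 6: in state D at pos 1, read 0 -> (D,0)->write 1,move L,goto D. Now: state=D, head=0, tape[-1..3]=01110 (head:  ^)
Step 7: in state D at pos 0, read 1 -> (D,1)->write 1,move R,goto A. Now: state=A, head=1, tape[-1..3]=01110 (head:   ^)
Step 8: in state A at pos 1, read 1 -> (A,1)->write 1,move R,goto C. Now: state=C, head=2, tape[-1..3]=01110 (head:    ^)
Step 9: in state C at pos 2, read 1 -> (C,1)->write 1,move R,goto B. Now: state=B, head=3, tape[-1..4]=011100 (head:     ^)
Step 10: in state B at pos 3, read 0 -> (B,0)->write 0,move L,goto H. Now: state=H, head=2, tape[-1..4]=011100 (head:    ^)
State H reached at step 10; 10 <= 14 -> yes

Answer: yes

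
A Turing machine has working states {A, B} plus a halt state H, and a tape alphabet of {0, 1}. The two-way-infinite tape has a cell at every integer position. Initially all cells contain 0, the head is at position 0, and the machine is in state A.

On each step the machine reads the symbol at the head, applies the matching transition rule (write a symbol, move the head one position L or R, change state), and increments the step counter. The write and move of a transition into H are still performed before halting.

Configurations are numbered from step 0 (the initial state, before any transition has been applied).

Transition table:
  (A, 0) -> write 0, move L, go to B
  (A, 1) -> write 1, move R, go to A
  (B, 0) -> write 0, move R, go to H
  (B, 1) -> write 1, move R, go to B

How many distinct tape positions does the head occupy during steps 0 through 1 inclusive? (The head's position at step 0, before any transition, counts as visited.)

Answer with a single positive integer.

Step 1: in state A at pos 0, read 0 -> (A,0)->write 0,move L,goto B. Now: state=B, head=-1, tape[-2..1]=0000 (head:  ^)
Head positions at steps 0..1: starting at 0, distinct positions visited = {-1, 0} -> 2 position(s)

Answer: 2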